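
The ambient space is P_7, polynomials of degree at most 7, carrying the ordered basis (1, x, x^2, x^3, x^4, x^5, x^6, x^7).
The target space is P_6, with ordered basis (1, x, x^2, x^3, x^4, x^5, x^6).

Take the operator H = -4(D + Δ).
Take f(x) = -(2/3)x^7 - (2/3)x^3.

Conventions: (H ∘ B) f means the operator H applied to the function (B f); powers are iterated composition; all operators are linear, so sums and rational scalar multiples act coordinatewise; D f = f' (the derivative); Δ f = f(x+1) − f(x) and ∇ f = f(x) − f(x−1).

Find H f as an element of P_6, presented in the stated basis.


D f = -(14/3)x^6 - 2x^2
Δ f = -(14/3)x^6 - 14x^5 - (70/3)x^4 - (70/3)x^3 - 16x^2 - (20/3)x - 4/3
(D + Δ) f = -(28/3)x^6 - 14x^5 - (70/3)x^4 - (70/3)x^3 - 18x^2 - (20/3)x - 4/3
(-4(D + Δ)) f = (112/3)x^6 + 56x^5 + (280/3)x^4 + (280/3)x^3 + 72x^2 + (80/3)x + 16/3

the image equals g(x) = (112/3)x^6 + 56x^5 + (280/3)x^4 + (280/3)x^3 + 72x^2 + (80/3)x + 16/3


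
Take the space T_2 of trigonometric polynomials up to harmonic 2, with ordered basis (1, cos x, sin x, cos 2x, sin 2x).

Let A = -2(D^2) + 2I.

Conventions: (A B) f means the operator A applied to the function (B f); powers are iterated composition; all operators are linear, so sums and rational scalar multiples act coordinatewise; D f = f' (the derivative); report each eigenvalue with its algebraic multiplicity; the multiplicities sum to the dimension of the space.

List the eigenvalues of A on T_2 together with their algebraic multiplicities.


image of 1: 2
image of cos x: 4cos x
image of sin x: 4sin x
image of cos 2x: 10cos 2x
image of sin 2x: 10sin 2x
the matrix is diagonal; its diagonal is (2, 4, 4, 10, 10)
for a triangular matrix the eigenvalues are the diagonal entries, with algebraic multiplicity their repetition count

λ = 2 (multiplicity 1), λ = 4 (multiplicity 2), λ = 10 (multiplicity 2)


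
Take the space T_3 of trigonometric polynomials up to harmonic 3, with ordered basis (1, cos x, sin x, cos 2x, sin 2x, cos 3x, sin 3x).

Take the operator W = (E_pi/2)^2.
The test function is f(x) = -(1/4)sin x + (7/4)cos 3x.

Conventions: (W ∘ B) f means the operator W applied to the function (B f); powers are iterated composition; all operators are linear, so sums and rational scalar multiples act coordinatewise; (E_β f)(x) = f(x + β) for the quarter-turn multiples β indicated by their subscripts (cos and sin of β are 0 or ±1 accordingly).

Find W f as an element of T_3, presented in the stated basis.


E_pi/2 f = -(1/4)cos x + (7/4)sin 3x
E_pi/2 E_pi/2 f = (1/4)sin x - (7/4)cos 3x

the image equals g(x) = (1/4)sin x - (7/4)cos 3x


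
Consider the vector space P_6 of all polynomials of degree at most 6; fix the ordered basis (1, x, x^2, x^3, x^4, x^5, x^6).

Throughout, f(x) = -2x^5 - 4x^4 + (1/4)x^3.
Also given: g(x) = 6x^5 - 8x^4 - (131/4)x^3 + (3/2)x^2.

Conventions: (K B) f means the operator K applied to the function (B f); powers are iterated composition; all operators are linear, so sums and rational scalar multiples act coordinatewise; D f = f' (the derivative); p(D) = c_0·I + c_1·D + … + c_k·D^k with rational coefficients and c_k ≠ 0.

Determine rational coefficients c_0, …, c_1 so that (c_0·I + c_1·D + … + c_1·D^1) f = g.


p(D) = -3·I + 2·D, i.e. c_0 = -3, c_1 = 2

D^0 f = -2x^5 - 4x^4 + (1/4)x^3
D^1 f = -10x^4 - 16x^3 + (3/4)x^2
matching coefficients of g against c_0 f + c_1 Df + … from the top degree down determines the c_i
solution: c_0 = -3, c_1 = 2


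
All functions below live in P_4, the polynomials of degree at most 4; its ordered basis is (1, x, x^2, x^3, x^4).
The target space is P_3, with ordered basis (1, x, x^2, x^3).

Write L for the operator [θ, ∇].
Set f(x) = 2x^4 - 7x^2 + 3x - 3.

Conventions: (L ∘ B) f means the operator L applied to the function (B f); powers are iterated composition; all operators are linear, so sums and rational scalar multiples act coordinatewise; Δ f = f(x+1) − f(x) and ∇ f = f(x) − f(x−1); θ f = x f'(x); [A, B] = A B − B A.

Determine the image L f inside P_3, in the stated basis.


the image equals g(x) = -8x^3 + 24x^2 - 10x - 9

∇ f = 8x^3 - 12x^2 - 6x + 8
θ ∇ f = 24x^3 - 24x^2 - 6x
θ f = 8x^4 - 14x^2 + 3x
∇ θ f = 32x^3 - 48x^2 + 4x + 9
[θ, ∇] f = -8x^3 + 24x^2 - 10x - 9


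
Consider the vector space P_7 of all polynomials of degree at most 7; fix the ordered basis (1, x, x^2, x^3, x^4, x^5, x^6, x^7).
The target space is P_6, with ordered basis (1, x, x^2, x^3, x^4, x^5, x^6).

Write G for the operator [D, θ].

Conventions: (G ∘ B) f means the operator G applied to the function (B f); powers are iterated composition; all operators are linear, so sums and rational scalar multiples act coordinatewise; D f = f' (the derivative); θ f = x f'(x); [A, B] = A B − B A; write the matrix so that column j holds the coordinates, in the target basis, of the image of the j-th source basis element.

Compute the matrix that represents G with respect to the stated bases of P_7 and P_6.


image of 1: 0
image of x: 1
image of x^2: 2x
image of x^3: 3x^2
image of x^4: 4x^3
image of x^5: 5x^4
image of x^6: 6x^5
image of x^7: 7x^6
each image's coordinates form column j of the matrix

the matrix is [[0, 1, 0, 0, 0, 0, 0, 0]; [0, 0, 2, 0, 0, 0, 0, 0]; [0, 0, 0, 3, 0, 0, 0, 0]; [0, 0, 0, 0, 4, 0, 0, 0]; [0, 0, 0, 0, 0, 5, 0, 0]; [0, 0, 0, 0, 0, 0, 6, 0]; [0, 0, 0, 0, 0, 0, 0, 7]] (rows listed top to bottom)


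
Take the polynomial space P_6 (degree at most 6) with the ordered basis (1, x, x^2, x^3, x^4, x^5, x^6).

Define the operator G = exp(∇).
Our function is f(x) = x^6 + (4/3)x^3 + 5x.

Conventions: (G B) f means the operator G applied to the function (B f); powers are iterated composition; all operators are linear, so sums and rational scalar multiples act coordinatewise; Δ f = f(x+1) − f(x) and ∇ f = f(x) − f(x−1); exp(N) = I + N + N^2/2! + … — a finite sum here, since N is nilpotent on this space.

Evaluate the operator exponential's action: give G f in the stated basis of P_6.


the image equals g(x) = x^6 + 6x^5 - (56/3)x^3 + 19x^2 + 17x - 16/3

order-1 term: 6x^5 - 15x^4 + 20x^3 - 11x^2 + 2x + 16/3
order-2 term: 15x^4 - 60x^3 + 105x^2 - 86x + 27
order-3 term: 20x^3 - 90x^2 + 150x - 266/3
order-4 term: 15x^2 - 60x + 65
order-5 term: 6x - 15
order-6 term: 1
the series for exp(∇) f terminates at order 6
exp(∇) f = x^6 + 6x^5 - (56/3)x^3 + 19x^2 + 17x - 16/3


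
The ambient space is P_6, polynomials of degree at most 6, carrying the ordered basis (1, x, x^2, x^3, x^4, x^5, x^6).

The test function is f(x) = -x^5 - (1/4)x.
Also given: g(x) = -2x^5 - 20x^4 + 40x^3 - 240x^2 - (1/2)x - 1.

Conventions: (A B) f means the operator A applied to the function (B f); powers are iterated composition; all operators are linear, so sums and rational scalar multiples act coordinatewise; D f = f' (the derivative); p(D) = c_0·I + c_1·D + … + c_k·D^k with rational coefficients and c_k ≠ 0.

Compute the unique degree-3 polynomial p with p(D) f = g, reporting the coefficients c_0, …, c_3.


p(D) = 2·I + 4·D − 2·D^2 + 4·D^3, i.e. c_0 = 2, c_1 = 4, c_2 = -2, c_3 = 4

D^0 f = -x^5 - (1/4)x
D^1 f = -5x^4 - 1/4
D^2 f = -20x^3
D^3 f = -60x^2
matching coefficients of g against c_0 f + c_1 Df + … from the top degree down determines the c_i
solution: c_0 = 2, c_1 = 4, c_2 = -2, c_3 = 4


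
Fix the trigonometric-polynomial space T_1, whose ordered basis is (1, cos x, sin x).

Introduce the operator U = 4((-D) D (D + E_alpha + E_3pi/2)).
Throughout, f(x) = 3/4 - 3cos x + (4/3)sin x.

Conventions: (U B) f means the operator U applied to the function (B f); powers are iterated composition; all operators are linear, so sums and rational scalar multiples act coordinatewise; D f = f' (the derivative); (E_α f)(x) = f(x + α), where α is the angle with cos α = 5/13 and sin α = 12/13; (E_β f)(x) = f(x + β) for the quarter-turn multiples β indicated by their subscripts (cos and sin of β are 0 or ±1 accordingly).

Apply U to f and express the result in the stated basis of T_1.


D f = (4/3)cos x + 3sin x
E_alpha f = 3/4 + (1/13)cos x + (128/39)sin x
E_3pi/2 f = 3/4 - (4/3)cos x - 3sin x
(D + E_alpha + E_3pi/2) f = 3/2 + (1/13)cos x + (128/39)sin x
D (D + E_alpha + E_3pi/2) f = (128/39)cos x - (1/13)sin x
D D (D + E_alpha + E_3pi/2) f = -(1/13)cos x - (128/39)sin x
(-D) D (D + E_alpha + E_3pi/2) f = (1/13)cos x + (128/39)sin x
(4((-D) D (D + E_alpha + E_3pi/2))) f = (4/13)cos x + (512/39)sin x

the image equals g(x) = (4/13)cos x + (512/39)sin x


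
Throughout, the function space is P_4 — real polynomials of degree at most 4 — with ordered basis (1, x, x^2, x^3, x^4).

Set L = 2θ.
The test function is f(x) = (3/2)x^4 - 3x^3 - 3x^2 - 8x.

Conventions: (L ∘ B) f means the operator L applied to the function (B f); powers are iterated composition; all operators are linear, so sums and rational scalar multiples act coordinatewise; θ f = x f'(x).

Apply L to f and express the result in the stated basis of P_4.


θ f = 6x^4 - 9x^3 - 6x^2 - 8x
(2θ) f = 12x^4 - 18x^3 - 12x^2 - 16x

the result is g(x) = 12x^4 - 18x^3 - 12x^2 - 16x


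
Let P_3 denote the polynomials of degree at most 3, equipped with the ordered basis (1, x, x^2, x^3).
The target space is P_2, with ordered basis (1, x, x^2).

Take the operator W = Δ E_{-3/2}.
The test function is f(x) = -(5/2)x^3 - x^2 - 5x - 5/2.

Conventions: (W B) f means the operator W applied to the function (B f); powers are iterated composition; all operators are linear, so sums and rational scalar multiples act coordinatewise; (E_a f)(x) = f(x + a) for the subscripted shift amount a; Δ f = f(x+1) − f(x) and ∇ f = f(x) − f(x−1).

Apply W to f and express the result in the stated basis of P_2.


g(x) = -(15/2)x^2 + 13x - 89/8

E_{-3/2} f = -(5/2)x^3 + (41/4)x^2 - (151/8)x + 179/16
Δ E_{-3/2} f = -(15/2)x^2 + 13x - 89/8


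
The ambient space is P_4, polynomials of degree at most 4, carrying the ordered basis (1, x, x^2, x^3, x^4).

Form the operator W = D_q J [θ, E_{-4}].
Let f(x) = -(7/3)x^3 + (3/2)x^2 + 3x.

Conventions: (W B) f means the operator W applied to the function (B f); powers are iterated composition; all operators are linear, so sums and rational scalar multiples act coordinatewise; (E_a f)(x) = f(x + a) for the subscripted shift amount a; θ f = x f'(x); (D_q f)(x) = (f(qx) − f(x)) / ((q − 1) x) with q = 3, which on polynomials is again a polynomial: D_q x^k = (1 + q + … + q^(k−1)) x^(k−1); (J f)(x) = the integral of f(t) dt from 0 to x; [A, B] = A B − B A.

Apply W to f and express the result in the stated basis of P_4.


the result is g(x) = -(364/3)x^2 + 472x - 484

E_{-4} f = -(7/3)x^3 + (59/2)x^2 - 121x + 484/3
θ E_{-4} f = -7x^3 + 59x^2 - 121x
θ f = -7x^3 + 3x^2 + 3x
E_{-4} θ f = -7x^3 + 87x^2 - 357x + 484
[θ, E_{-4}] f = -28x^2 + 236x - 484
J [θ, E_{-4}] f = -(28/3)x^3 + 118x^2 - 484x
D_q J [θ, E_{-4}] f = -(364/3)x^2 + 472x - 484


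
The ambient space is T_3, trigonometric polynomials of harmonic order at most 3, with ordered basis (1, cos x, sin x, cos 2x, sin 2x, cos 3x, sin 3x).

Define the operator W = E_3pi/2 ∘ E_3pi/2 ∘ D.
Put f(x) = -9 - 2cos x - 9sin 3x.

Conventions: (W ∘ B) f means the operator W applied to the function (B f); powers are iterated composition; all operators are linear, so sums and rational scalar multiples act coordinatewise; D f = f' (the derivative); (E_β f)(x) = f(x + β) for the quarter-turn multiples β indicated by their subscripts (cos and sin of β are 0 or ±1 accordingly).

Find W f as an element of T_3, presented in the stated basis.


D f = 2sin x - 27cos 3x
E_3pi/2 D f = -2cos x + 27sin 3x
E_3pi/2 (E_3pi/2 ∘ D) f = -2sin x + 27cos 3x

g(x) = -2sin x + 27cos 3x


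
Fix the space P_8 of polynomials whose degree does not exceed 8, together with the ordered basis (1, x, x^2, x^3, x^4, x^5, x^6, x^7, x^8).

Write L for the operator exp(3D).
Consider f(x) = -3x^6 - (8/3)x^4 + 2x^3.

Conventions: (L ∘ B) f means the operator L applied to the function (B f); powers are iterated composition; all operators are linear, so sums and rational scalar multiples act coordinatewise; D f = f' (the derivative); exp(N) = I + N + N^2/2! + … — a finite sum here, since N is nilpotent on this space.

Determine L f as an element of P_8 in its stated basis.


order-1 term: -54x^5 - 32x^3 + 18x^2
order-2 term: -405x^4 - 144x^2 + 54x
order-3 term: -1620x^3 - 288x + 54
order-4 term: -3645x^2 - 216
order-5 term: -4374x
order-6 term: -2187
the series for exp(3D) f terminates at order 6
exp(3D) f = -3x^6 - 54x^5 - (1223/3)x^4 - 1650x^3 - 3771x^2 - 4608x - 2349

the image equals g(x) = -3x^6 - 54x^5 - (1223/3)x^4 - 1650x^3 - 3771x^2 - 4608x - 2349


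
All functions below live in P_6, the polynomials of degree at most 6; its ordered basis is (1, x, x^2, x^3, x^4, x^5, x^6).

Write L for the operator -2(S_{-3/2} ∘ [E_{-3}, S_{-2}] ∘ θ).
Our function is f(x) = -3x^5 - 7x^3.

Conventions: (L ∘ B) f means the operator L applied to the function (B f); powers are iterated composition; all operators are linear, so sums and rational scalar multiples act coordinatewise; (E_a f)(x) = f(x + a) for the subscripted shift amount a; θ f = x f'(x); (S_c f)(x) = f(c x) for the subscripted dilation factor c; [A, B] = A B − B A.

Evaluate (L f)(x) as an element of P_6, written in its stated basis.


the result is g(x) = 109350x^4 + 218700x^3 + 666306x^2 + 556956x + 250776

θ f = -15x^5 - 21x^3
S_{-2} θ f = 480x^5 + 168x^3
E_{-3} S_{-2} θ f = 480x^5 - 7200x^4 + 43368x^3 - 131112x^2 + 198936x - 121176
E_{-3} θ f = -15x^5 + 225x^4 - 1371x^3 + 4239x^2 - 6642x + 4212
S_{-2} E_{-3} θ f = 480x^5 + 3600x^4 + 10968x^3 + 16956x^2 + 13284x + 4212
[E_{-3}, S_{-2}] θ f = -10800x^4 + 32400x^3 - 148068x^2 + 185652x - 125388
S_{-3/2} [E_{-3}, S_{-2}] θ f = -54675x^4 - 109350x^3 - 333153x^2 - 278478x - 125388
(-2(S_{-3/2} ∘ [E_{-3}, S_{-2}] ∘ θ)) f = 109350x^4 + 218700x^3 + 666306x^2 + 556956x + 250776


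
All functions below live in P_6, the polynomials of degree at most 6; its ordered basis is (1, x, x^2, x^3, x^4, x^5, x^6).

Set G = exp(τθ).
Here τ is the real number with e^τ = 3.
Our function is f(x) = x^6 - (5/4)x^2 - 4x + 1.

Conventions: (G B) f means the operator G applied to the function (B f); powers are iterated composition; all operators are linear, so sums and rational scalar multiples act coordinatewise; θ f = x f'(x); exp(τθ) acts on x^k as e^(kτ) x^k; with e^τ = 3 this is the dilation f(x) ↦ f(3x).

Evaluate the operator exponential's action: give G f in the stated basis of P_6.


the result is g(x) = 729x^6 - (45/4)x^2 - 12x + 1

exp(τθ) x^k = e^(kτ) x^k; with e^τ = 3 this sends x^k to 3^k x^k
x ↦ 3 x
x^2 ↦ 9 x^2
x^6 ↦ 729 x^6
applying this coordinatewise to f: exp(τθ) f = 729x^6 - (45/4)x^2 - 12x + 1


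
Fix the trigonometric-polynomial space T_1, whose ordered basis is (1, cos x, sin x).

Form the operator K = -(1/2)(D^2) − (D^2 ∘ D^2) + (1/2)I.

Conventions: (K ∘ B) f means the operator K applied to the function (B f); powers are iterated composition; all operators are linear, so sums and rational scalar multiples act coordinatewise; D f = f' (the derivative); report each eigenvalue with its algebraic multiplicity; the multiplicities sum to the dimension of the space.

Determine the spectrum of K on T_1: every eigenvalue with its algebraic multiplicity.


λ = 0 (multiplicity 2), λ = 1/2 (multiplicity 1)

image of 1: 1/2
image of cos x: 0
image of sin x: 0
the matrix is diagonal; its diagonal is (1/2, 0, 0)
for a triangular matrix the eigenvalues are the diagonal entries, with algebraic multiplicity their repetition count


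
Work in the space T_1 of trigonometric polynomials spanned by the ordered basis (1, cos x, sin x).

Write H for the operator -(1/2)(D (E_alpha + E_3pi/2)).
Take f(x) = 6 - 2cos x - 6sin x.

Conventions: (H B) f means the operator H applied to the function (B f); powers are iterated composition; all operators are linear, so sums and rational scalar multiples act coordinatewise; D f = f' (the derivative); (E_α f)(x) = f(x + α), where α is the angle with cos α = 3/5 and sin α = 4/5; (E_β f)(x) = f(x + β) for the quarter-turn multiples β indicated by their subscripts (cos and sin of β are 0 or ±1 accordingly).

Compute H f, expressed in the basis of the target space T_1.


the image equals g(x) = 2cos x

E_alpha f = 6 - 6cos x - 2sin x
E_3pi/2 f = 6 + 6cos x - 2sin x
(E_alpha + E_3pi/2) f = 12 - 4sin x
D (E_alpha + E_3pi/2) f = -4cos x
(-(1/2)(D (E_alpha + E_3pi/2))) f = 2cos x


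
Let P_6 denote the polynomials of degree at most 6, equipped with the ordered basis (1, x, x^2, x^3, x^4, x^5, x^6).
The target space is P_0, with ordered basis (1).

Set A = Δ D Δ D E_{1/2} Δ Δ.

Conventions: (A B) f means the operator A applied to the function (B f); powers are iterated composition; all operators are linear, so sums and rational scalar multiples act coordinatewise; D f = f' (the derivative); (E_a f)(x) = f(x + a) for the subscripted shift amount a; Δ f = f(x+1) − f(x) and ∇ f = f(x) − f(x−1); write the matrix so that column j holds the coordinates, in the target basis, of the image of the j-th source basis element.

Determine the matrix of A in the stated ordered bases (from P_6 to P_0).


the matrix is [[0, 0, 0, 0, 0, 0, 720]] (rows listed top to bottom)

image of 1: 0
image of x: 0
image of x^2: 0
image of x^3: 0
image of x^4: 0
image of x^5: 0
image of x^6: 720
each image's coordinates form column j of the matrix


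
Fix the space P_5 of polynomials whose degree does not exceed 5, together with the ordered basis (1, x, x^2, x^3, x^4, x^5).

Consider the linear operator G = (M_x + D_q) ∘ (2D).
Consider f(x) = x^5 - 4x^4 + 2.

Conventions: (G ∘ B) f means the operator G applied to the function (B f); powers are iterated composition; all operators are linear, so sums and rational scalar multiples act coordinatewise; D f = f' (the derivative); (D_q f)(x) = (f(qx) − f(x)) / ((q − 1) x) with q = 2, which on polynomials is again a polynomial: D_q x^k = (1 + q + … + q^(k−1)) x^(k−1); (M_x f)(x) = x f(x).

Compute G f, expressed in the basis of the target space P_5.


D f = 5x^4 - 16x^3
(2D) f = 10x^4 - 32x^3
M_x (2D) f = 10x^5 - 32x^4
D_q (2D) f = 150x^3 - 224x^2
(M_x + D_q) (2D) f = 10x^5 - 32x^4 + 150x^3 - 224x^2

the result is g(x) = 10x^5 - 32x^4 + 150x^3 - 224x^2


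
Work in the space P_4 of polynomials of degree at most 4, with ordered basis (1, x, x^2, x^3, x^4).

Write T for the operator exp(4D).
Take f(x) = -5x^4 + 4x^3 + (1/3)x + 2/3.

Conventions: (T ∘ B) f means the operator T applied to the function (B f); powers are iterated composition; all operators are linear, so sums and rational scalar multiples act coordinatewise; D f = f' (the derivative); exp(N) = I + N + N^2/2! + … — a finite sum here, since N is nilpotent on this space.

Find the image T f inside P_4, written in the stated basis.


order-1 term: -80x^3 + 48x^2 + 4/3
order-2 term: -480x^2 + 192x
order-3 term: -1280x + 256
order-4 term: -1280
the series for exp(4D) f terminates at order 4
exp(4D) f = -5x^4 - 76x^3 - 432x^2 - (3263/3)x - 1022

g(x) = -5x^4 - 76x^3 - 432x^2 - (3263/3)x - 1022


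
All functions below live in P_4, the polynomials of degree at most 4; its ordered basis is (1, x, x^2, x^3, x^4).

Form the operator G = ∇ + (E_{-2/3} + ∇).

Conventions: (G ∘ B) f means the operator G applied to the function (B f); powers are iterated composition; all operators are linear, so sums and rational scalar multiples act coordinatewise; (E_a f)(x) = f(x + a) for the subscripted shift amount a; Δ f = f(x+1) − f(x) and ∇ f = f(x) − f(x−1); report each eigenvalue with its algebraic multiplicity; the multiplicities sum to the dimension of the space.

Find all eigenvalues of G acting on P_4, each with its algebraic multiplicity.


image of 1: 1
image of x: x + 4/3
image of x^2: x^2 + (8/3)x - 14/9
image of x^3: x^3 + 4x^2 - (14/3)x + 46/27
image of x^4: x^4 + (16/3)x^3 - (28/3)x^2 + (184/27)x - 146/81
the matrix is upper triangular; its diagonal is (1, 1, 1, 1, 1)
for a triangular matrix the eigenvalues are the diagonal entries, with algebraic multiplicity their repetition count

λ = 1 (multiplicity 5)


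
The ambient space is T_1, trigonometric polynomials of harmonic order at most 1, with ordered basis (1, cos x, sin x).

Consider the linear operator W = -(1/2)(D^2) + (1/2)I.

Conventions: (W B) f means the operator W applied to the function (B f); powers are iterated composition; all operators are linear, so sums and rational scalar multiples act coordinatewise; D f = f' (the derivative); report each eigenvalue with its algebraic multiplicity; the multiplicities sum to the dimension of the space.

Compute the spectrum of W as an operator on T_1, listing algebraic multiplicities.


λ = 1/2 (multiplicity 1), λ = 1 (multiplicity 2)

image of 1: 1/2
image of cos x: cos x
image of sin x: sin x
the matrix is diagonal; its diagonal is (1/2, 1, 1)
for a triangular matrix the eigenvalues are the diagonal entries, with algebraic multiplicity their repetition count


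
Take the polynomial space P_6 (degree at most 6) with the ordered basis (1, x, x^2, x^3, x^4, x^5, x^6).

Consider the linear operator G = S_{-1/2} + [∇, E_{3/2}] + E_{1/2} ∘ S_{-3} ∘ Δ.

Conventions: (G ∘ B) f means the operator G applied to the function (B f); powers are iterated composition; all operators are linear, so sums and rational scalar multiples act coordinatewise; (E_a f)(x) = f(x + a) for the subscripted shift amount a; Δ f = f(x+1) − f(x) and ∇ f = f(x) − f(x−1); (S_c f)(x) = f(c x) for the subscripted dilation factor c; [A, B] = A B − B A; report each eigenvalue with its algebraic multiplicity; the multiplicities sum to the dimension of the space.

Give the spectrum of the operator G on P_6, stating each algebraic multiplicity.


image of 1: 1
image of x: -(1/2)x + 1
image of x^2: (1/4)x^2 - 6x - 2
image of x^3: -(1/8)x^3 + 27x^2 + 18x + 13/4
image of x^4: (1/16)x^4 - 108x^3 - 108x^2 - 39x - 5
image of x^5: -(1/32)x^5 + 405x^4 + 540x^3 + (585/2)x^2 + 75x + 121/16
image of x^6: (1/64)x^6 - 1458x^5 - 2430x^4 - 1755x^3 - 675x^2 - (1089/8)x - 91/8
the matrix is upper triangular; its diagonal is (1, -1/2, 1/4, -1/8, 1/16, -1/32, 1/64)
for a triangular matrix the eigenvalues are the diagonal entries, with algebraic multiplicity their repetition count

λ = -1/2 (multiplicity 1), λ = -1/8 (multiplicity 1), λ = -1/32 (multiplicity 1), λ = 1/64 (multiplicity 1), λ = 1/16 (multiplicity 1), λ = 1/4 (multiplicity 1), λ = 1 (multiplicity 1)


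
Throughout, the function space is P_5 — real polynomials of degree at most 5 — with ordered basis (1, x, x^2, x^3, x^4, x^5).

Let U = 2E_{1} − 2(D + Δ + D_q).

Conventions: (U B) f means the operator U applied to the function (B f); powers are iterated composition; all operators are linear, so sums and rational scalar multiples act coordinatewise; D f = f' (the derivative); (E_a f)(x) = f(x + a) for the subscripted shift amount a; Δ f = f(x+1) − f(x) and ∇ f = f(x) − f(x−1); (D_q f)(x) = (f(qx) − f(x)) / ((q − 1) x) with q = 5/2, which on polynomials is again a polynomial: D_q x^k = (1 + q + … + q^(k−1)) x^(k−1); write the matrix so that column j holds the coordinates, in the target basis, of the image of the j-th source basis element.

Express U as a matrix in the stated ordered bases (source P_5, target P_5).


image of 1: 2
image of x: 2x - 4
image of x^2: 2x^2 - 11x
image of x^3: 2x^3 - (51/2)x^2
image of x^4: 2x^4 - (235/4)x^3
image of x^5: 2x^5 - (1111/8)x^4
each image's coordinates form column j of the matrix

the matrix is [[2, -4, 0, 0, 0, 0]; [0, 2, -11, 0, 0, 0]; [0, 0, 2, -51/2, 0, 0]; [0, 0, 0, 2, -235/4, 0]; [0, 0, 0, 0, 2, -1111/8]; [0, 0, 0, 0, 0, 2]] (rows listed top to bottom)


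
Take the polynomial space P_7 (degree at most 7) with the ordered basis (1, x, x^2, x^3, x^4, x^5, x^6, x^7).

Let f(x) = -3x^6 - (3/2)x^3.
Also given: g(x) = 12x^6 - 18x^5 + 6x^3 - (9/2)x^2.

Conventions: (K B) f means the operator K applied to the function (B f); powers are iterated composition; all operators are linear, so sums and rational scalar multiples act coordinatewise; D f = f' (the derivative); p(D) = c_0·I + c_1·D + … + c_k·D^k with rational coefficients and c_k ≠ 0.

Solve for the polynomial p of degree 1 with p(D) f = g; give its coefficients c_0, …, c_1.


c_0 = -4, c_1 = 1

D^0 f = -3x^6 - (3/2)x^3
D^1 f = -18x^5 - (9/2)x^2
matching coefficients of g against c_0 f + c_1 Df + … from the top degree down determines the c_i
solution: c_0 = -4, c_1 = 1


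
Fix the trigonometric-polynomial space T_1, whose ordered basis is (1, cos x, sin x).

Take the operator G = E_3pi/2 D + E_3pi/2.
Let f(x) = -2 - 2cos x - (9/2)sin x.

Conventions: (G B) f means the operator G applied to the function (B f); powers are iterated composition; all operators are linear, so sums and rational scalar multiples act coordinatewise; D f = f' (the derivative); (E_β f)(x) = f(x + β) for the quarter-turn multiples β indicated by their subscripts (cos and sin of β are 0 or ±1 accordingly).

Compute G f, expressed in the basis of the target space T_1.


D f = -(9/2)cos x + 2sin x
E_3pi/2 D f = -2cos x - (9/2)sin x
E_3pi/2 f = -2 + (9/2)cos x - 2sin x
(E_3pi/2 D + E_3pi/2) f = -2 + (5/2)cos x - (13/2)sin x

the image equals g(x) = -2 + (5/2)cos x - (13/2)sin x


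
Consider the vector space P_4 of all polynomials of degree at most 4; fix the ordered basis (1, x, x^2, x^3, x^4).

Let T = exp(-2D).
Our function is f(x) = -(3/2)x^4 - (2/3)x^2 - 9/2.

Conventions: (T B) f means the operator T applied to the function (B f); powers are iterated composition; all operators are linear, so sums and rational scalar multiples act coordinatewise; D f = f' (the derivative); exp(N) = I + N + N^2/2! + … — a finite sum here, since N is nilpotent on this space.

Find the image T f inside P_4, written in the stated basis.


order-1 term: 12x^3 + (8/3)x
order-2 term: -36x^2 - 8/3
order-3 term: 48x
order-4 term: -24
the series for exp(-2D) f terminates at order 4
exp(-2D) f = -(3/2)x^4 + 12x^3 - (110/3)x^2 + (152/3)x - 187/6

g(x) = -(3/2)x^4 + 12x^3 - (110/3)x^2 + (152/3)x - 187/6


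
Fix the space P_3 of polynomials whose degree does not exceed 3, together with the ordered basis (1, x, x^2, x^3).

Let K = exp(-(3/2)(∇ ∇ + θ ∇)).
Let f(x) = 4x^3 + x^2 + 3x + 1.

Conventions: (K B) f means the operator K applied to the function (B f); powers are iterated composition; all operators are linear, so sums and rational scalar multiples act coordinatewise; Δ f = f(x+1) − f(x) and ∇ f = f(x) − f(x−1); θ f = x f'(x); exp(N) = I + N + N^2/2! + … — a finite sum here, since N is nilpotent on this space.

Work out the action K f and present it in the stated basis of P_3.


the image equals g(x) = 4x^3 - 35x^2 + 36x + 88

order-1 term: -36x^2 - 21x + 33
order-2 term: 54x + 54
the series for exp(-(3/2)(∇ ∇ + θ ∇)) f terminates at order 2
exp(-(3/2)(∇ ∇ + θ ∇)) f = 4x^3 - 35x^2 + 36x + 88


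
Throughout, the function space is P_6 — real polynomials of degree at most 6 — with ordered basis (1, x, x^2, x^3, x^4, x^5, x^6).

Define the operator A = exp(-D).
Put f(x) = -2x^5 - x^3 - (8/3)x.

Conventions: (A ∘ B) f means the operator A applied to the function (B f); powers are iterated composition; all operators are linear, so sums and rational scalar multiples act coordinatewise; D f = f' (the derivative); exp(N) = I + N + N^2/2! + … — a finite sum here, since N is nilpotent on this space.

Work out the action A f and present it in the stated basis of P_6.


the image equals g(x) = -2x^5 + 10x^4 - 21x^3 + 23x^2 - (47/3)x + 17/3

order-1 term: 10x^4 + 3x^2 + 8/3
order-2 term: -20x^3 - 3x
order-3 term: 20x^2 + 1
order-4 term: -10x
order-5 term: 2
the series for exp(-D) f terminates at order 5
exp(-D) f = -2x^5 + 10x^4 - 21x^3 + 23x^2 - (47/3)x + 17/3


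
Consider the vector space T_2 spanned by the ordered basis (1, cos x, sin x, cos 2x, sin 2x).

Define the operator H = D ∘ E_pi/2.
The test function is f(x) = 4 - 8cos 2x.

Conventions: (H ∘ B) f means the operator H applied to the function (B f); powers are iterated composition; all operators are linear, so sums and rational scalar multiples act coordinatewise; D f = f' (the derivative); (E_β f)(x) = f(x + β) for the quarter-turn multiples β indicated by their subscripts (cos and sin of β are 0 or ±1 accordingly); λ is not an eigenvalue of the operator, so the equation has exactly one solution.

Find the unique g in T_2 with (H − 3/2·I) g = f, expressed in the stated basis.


the image equals g(x) = -8/3 + (48/25)cos 2x + (64/25)sin 2x

write g with unknown coordinates in the stated basis and equate coefficients in (H − 3/2·I) g = f
solving from the highest basis element down gives g = -8/3 + (48/25)cos 2x + (64/25)sin 2x
check: H g = -(128/25)cos 2x + (96/25)sin 2x
so H g − 3/2·g = 4 - 8cos 2x = f ✓


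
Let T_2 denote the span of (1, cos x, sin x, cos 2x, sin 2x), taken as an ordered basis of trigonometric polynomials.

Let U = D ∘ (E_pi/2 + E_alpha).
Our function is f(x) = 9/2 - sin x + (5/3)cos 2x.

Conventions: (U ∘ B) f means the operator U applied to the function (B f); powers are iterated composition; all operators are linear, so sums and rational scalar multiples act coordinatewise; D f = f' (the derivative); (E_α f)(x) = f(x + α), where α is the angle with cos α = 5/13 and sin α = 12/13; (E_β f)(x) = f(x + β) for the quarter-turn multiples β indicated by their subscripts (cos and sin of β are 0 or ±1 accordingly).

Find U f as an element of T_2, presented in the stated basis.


the result is g(x) = -(5/13)cos x + (25/13)sin x - (400/169)cos 2x + (960/169)sin 2x

E_pi/2 f = 9/2 - cos x - (5/3)cos 2x
E_alpha f = 9/2 - (12/13)cos x - (5/13)sin x - (595/507)cos 2x - (200/169)sin 2x
(E_pi/2 + E_alpha) f = 9 - (25/13)cos x - (5/13)sin x - (480/169)cos 2x - (200/169)sin 2x
D (E_pi/2 + E_alpha) f = -(5/13)cos x + (25/13)sin x - (400/169)cos 2x + (960/169)sin 2x


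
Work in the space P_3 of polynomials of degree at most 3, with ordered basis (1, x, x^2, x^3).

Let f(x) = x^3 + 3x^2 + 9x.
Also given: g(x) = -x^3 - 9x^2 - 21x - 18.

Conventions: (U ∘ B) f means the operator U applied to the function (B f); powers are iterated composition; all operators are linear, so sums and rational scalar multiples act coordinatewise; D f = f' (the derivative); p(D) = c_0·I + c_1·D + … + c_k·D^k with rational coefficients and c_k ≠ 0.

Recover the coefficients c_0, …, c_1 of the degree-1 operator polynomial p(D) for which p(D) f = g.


D^0 f = x^3 + 3x^2 + 9x
D^1 f = 3x^2 + 6x + 9
matching coefficients of g against c_0 f + c_1 Df + … from the top degree down determines the c_i
solution: c_0 = -1, c_1 = -2

p(D) = -I − 2·D, i.e. c_0 = -1, c_1 = -2


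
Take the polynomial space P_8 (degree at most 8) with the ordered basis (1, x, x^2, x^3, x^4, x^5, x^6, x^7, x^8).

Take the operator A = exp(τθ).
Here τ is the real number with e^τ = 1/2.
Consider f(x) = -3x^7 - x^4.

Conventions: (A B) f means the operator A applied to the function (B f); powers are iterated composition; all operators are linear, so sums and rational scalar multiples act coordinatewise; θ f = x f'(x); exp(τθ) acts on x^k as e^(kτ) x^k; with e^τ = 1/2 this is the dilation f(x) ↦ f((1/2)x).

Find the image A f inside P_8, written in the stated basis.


exp(τθ) x^k = e^(kτ) x^k; with e^τ = 1/2 this sends x^k to (1/2)^k x^k
x^4 ↦ 1/16 x^4
x^7 ↦ 1/128 x^7
applying this coordinatewise to f: exp(τθ) f = -(3/128)x^7 - (1/16)x^4

g(x) = -(3/128)x^7 - (1/16)x^4


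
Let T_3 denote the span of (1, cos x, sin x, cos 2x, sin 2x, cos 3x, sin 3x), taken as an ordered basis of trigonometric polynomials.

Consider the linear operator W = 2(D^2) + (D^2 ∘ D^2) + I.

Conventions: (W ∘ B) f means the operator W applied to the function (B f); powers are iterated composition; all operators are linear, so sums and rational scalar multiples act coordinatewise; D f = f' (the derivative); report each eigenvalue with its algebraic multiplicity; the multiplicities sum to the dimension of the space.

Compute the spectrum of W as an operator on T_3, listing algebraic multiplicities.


λ = 0 (multiplicity 2), λ = 1 (multiplicity 1), λ = 9 (multiplicity 2), λ = 64 (multiplicity 2)

image of 1: 1
image of cos x: 0
image of sin x: 0
image of cos 2x: 9cos 2x
image of sin 2x: 9sin 2x
image of cos 3x: 64cos 3x
image of sin 3x: 64sin 3x
the matrix is diagonal; its diagonal is (1, 0, 0, 9, 9, 64, 64)
for a triangular matrix the eigenvalues are the diagonal entries, with algebraic multiplicity their repetition count


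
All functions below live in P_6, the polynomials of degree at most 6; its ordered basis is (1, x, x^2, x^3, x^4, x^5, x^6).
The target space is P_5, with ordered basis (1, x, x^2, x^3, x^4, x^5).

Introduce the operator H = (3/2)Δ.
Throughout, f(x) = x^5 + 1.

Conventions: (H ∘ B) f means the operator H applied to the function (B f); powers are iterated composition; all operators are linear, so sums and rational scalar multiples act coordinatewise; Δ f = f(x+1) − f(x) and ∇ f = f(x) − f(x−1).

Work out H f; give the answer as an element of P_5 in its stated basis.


Δ f = 5x^4 + 10x^3 + 10x^2 + 5x + 1
((3/2)Δ) f = (15/2)x^4 + 15x^3 + 15x^2 + (15/2)x + 3/2

g(x) = (15/2)x^4 + 15x^3 + 15x^2 + (15/2)x + 3/2


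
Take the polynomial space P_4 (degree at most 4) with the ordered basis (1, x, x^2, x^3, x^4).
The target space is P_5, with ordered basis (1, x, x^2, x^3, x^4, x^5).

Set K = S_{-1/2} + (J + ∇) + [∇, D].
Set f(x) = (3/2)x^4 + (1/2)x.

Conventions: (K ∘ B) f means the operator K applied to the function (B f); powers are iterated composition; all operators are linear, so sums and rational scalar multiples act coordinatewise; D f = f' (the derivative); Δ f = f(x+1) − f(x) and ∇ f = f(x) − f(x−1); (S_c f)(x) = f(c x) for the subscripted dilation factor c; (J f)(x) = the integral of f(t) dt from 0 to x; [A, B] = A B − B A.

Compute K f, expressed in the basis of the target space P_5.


the image equals g(x) = (3/10)x^5 + (3/32)x^4 + 6x^3 - (35/4)x^2 + (23/4)x - 1

S_{-1/2} f = (3/32)x^4 - (1/4)x
J f = (3/10)x^5 + (1/4)x^2
∇ f = 6x^3 - 9x^2 + 6x - 1
(J + ∇) f = (3/10)x^5 + 6x^3 - (35/4)x^2 + 6x - 1
D f = 6x^3 + 1/2
∇ D f = 18x^2 - 18x + 6
∇ f = 6x^3 - 9x^2 + 6x - 1
D ∇ f = 18x^2 - 18x + 6
[∇, D] f = 0
(S_{-1/2} + (J + ∇) + [∇, D]) f = (3/10)x^5 + (3/32)x^4 + 6x^3 - (35/4)x^2 + (23/4)x - 1


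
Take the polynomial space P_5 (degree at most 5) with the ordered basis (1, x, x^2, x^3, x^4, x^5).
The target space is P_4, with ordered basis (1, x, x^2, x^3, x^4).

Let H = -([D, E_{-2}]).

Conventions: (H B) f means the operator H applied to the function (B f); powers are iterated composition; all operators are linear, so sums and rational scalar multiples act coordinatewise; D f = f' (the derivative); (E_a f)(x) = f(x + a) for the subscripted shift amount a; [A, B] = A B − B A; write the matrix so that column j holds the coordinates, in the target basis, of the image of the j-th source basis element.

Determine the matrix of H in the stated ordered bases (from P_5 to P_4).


the matrix is [[0, 0, 0, 0, 0, 0]; [0, 0, 0, 0, 0, 0]; [0, 0, 0, 0, 0, 0]; [0, 0, 0, 0, 0, 0]; [0, 0, 0, 0, 0, 0]] (rows listed top to bottom)

image of 1: 0
image of x: 0
image of x^2: 0
image of x^3: 0
image of x^4: 0
image of x^5: 0
each image's coordinates form column j of the matrix


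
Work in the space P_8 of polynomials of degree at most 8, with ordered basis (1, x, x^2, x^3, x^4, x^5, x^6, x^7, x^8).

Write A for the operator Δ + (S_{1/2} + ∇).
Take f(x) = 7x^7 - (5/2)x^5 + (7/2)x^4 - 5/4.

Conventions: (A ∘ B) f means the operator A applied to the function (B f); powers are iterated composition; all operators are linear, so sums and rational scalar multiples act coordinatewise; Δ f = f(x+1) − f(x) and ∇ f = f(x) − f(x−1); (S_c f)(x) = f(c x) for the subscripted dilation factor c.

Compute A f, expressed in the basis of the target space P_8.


Δ f = 49x^6 + 147x^5 + (465/2)x^4 + 234x^3 + 143x^2 + (101/2)x + 8
S_{1/2} f = (7/128)x^7 - (5/64)x^5 + (7/32)x^4 - 5/4
∇ f = 49x^6 - 147x^5 + (465/2)x^4 - 206x^3 + 101x^2 - (45/2)x + 1
(S_{1/2} + ∇) f = (7/128)x^7 + 49x^6 - (9413/64)x^5 + (7447/32)x^4 - 206x^3 + 101x^2 - (45/2)x - 1/4
(Δ + (S_{1/2} + ∇)) f = (7/128)x^7 + 98x^6 - (5/64)x^5 + (14887/32)x^4 + 28x^3 + 244x^2 + 28x + 31/4

g(x) = (7/128)x^7 + 98x^6 - (5/64)x^5 + (14887/32)x^4 + 28x^3 + 244x^2 + 28x + 31/4


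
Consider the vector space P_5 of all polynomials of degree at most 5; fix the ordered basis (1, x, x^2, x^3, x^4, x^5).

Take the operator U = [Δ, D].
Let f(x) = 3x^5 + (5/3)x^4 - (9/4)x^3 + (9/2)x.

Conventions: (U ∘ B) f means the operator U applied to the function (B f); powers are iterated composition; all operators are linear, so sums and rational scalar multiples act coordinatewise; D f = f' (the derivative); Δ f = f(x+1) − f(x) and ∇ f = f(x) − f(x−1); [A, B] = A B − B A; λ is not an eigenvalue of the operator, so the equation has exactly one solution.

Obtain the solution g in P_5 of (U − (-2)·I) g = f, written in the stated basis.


write g with unknown coordinates in the stated basis and equate coefficients in (U − (-2)·I) g = f
solving from the highest basis element down gives g = (3/2)x^5 + (5/6)x^4 - (9/8)x^3 + (9/4)x
check: U g = 0
so U g − (-2)·g = 3x^5 + (5/3)x^4 - (9/4)x^3 + (9/2)x = f ✓

the result is g(x) = (3/2)x^5 + (5/6)x^4 - (9/8)x^3 + (9/4)x


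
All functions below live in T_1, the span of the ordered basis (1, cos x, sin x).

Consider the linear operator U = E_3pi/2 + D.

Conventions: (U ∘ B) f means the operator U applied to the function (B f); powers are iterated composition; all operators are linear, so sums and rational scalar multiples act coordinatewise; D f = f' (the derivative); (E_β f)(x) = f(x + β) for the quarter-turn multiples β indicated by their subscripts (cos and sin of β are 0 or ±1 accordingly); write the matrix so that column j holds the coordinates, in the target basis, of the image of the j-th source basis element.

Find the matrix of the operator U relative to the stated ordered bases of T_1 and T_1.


the matrix is [[1, 0, 0]; [0, 0, 0]; [0, 0, 0]] (rows listed top to bottom)

image of 1: 1
image of cos x: 0
image of sin x: 0
each image's coordinates form column j of the matrix


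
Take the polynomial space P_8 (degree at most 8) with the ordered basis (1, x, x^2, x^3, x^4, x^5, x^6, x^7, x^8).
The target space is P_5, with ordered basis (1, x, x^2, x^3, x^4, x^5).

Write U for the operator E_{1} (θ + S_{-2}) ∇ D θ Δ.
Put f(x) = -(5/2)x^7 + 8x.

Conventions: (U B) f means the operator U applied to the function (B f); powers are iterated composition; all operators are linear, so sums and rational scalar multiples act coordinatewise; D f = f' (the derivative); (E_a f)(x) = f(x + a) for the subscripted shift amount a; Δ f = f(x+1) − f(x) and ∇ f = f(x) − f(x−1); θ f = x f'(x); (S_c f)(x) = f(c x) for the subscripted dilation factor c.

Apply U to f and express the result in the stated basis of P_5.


Δ f = -(35/2)x^6 - (105/2)x^5 - (175/2)x^4 - (175/2)x^3 - (105/2)x^2 - (35/2)x + 11/2
θ Δ f = -105x^6 - (525/2)x^5 - 350x^4 - (525/2)x^3 - 105x^2 - (35/2)x
D θ Δ f = -630x^5 - (2625/2)x^4 - 1400x^3 - (1575/2)x^2 - 210x - 35/2
∇ D θ Δ f = -3150x^4 + 1050x^3 - 2625x^2 + 525x - 140
θ (∇ D θ) Δ f = -12600x^4 + 3150x^3 - 5250x^2 + 525x
S_{-2} (∇ D θ) Δ f = -50400x^4 - 8400x^3 - 10500x^2 - 1050x - 140
(θ + S_{-2}) (∇ D θ) Δ f = -63000x^4 - 5250x^3 - 15750x^2 - 525x - 140
E_{1} (θ + S_{-2}) (∇ D θ) Δ f = -63000x^4 - 257250x^3 - 409500x^2 - 299775x - 84665

g(x) = -63000x^4 - 257250x^3 - 409500x^2 - 299775x - 84665


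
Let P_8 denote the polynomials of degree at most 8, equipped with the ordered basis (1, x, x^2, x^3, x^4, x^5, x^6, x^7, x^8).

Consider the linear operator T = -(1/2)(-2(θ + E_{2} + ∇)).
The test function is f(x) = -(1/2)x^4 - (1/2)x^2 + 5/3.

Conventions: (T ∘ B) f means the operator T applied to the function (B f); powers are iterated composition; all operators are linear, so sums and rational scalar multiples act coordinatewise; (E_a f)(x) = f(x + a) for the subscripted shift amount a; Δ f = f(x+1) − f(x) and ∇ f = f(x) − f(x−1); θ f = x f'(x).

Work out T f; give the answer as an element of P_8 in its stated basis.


g(x) = -(5/2)x^4 - 6x^3 - (21/2)x^2 - 21x - 22/3

θ f = -2x^4 - x^2
E_{2} f = -(1/2)x^4 - 4x^3 - (25/2)x^2 - 18x - 25/3
∇ f = -2x^3 + 3x^2 - 3x + 1
(θ + E_{2} + ∇) f = -(5/2)x^4 - 6x^3 - (21/2)x^2 - 21x - 22/3
(-2(θ + E_{2} + ∇)) f = 5x^4 + 12x^3 + 21x^2 + 42x + 44/3
(-(1/2)(-2(θ + E_{2} + ∇))) f = -(5/2)x^4 - 6x^3 - (21/2)x^2 - 21x - 22/3
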